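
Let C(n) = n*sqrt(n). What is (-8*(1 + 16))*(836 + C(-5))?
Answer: -113696 + 680*I*sqrt(5) ≈ -1.137e+5 + 1520.5*I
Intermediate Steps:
C(n) = n**(3/2)
(-8*(1 + 16))*(836 + C(-5)) = (-8*(1 + 16))*(836 + (-5)**(3/2)) = (-8*17)*(836 - 5*I*sqrt(5)) = -136*(836 - 5*I*sqrt(5)) = -113696 + 680*I*sqrt(5)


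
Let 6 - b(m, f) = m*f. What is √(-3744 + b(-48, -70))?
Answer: 13*I*√42 ≈ 84.25*I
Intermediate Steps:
b(m, f) = 6 - f*m (b(m, f) = 6 - m*f = 6 - f*m)
√(-3744 + b(-48, -70)) = √(-3744 + (6 - 1*(-70)*(-48))) = √(-3744 + (6 - 3360)) = √(-3744 - 3354) = √(-7098) = 13*I*√42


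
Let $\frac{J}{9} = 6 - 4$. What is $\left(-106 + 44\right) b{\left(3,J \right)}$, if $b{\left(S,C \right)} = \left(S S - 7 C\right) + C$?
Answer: $6138$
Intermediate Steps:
$J = 18$ ($J = 9 \left(6 - 4\right) = 9 \cdot 2 = 18$)
$b{\left(S,C \right)} = S^{2} - 6 C$ ($b{\left(S,C \right)} = \left(S^{2} - 7 C\right) + C = S^{2} - 6 C$)
$\left(-106 + 44\right) b{\left(3,J \right)} = \left(-106 + 44\right) \left(3^{2} - 108\right) = - 62 \left(9 - 108\right) = \left(-62\right) \left(-99\right) = 6138$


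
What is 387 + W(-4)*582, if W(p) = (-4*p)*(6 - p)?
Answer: 93507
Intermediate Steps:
W(p) = -4*p*(6 - p)
387 + W(-4)*582 = 387 + (4*(-4)*(-6 - 4))*582 = 387 + (4*(-4)*(-10))*582 = 387 + 160*582 = 387 + 93120 = 93507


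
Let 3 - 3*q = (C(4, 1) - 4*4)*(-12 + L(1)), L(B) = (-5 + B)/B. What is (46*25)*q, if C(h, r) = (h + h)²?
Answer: 295550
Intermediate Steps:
C(h, r) = 4*h² (C(h, r) = (2*h)² = 4*h²)
L(B) = (-5 + B)/B
q = 257 (q = 1 - (4*4² - 4*4)*(-12 + (-5 + 1)/1)/3 = 1 - (4*16 - 16)*(-12 + 1*(-4))/3 = 1 - (64 - 16)*(-12 - 4)/3 = 1 - 16*(-16) = 1 - ⅓*(-768) = 1 + 256 = 257)
(46*25)*q = (46*25)*257 = 1150*257 = 295550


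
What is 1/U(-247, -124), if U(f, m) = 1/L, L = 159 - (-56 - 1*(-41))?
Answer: 174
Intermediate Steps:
L = 174 (L = 159 - (-56 + 41) = 159 - 1*(-15) = 159 + 15 = 174)
U(f, m) = 1/174
1/U(-247, -124) = 1/(1/174) = 174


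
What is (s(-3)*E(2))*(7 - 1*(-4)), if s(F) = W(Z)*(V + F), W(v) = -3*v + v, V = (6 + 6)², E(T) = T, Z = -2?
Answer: 12408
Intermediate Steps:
V = 144 (V = 12² = 144)
W(v) = -2*v
s(F) = 576 + 4*F (s(F) = (-2*(-2))*(144 + F) = 4*(144 + F) = 576 + 4*F)
(s(-3)*E(2))*(7 - 1*(-4)) = ((576 + 4*(-3))*2)*(7 - 1*(-4)) = ((576 - 12)*2)*(7 + 4) = (564*2)*11 = 1128*11 = 12408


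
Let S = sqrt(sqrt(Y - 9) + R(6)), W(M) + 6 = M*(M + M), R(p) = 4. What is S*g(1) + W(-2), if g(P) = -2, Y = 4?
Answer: 2 - 2*sqrt(4 + I*sqrt(5)) ≈ -2.1431 - 1.0794*I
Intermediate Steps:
W(M) = -6 + 2*M**2 (W(M) = -6 + M*(M + M) = -6 + M*(2*M) = -6 + 2*M**2)
S = sqrt(4 + I*sqrt(5)) (S = sqrt(sqrt(4 - 9) + 4) = sqrt(sqrt(-5) + 4) = sqrt(I*sqrt(5) + 4) = sqrt(4 + I*sqrt(5)) ≈ 2.0715 + 0.53971*I)
S*g(1) + W(-2) = sqrt(4 + I*sqrt(5))*(-2) + (-6 + 2*(-2)**2) = -2*sqrt(4 + I*sqrt(5)) + (-6 + 2*4) = -2*sqrt(4 + I*sqrt(5)) + (-6 + 8) = -2*sqrt(4 + I*sqrt(5)) + 2 = 2 - 2*sqrt(4 + I*sqrt(5))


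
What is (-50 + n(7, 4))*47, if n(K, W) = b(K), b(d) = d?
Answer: -2021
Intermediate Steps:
n(K, W) = K
(-50 + n(7, 4))*47 = (-50 + 7)*47 = -43*47 = -2021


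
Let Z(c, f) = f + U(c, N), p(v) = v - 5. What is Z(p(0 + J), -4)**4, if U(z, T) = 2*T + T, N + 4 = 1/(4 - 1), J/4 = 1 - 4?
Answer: 50625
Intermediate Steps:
J = -12 (J = 4*(1 - 4) = 4*(-3) = -12)
N = -11/3 (N = -4 + 1/(4 - 1) = -4 + 1/3 = -11/3 ≈ -3.6667)
U(z, T) = 3*T
p(v) = -5 + v
Z(c, f) = -11 + f (Z(c, f) = f + 3*(-11/3) = f - 11 = -11 + f)
Z(p(0 + J), -4)**4 = (-11 - 4)**4 = (-15)**4 = 50625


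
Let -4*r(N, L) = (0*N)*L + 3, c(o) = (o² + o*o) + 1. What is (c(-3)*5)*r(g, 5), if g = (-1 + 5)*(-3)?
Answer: -285/4 ≈ -71.250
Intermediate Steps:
c(o) = 1 + 2*o² (c(o) = (o² + o²) + 1 = 2*o² + 1 = 1 + 2*o²)
g = -12 (g = 4*(-3) = -12)
r(N, L) = -¾ (r(N, L) = -((0*N)*L + 3)/4 = -(0*L + 3)/4 = -(0 + 3)/4 = -¼*3 = -¾)
(c(-3)*5)*r(g, 5) = ((1 + 2*(-3)²)*5)*(-¾) = ((1 + 2*9)*5)*(-¾) = ((1 + 18)*5)*(-¾) = (19*5)*(-¾) = 95*(-¾) = -285/4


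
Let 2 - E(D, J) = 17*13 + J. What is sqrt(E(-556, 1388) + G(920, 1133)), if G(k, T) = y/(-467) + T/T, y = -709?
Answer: I*sqrt(349919831)/467 ≈ 40.056*I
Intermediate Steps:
G(k, T) = 1176/467 (G(k, T) = -709/(-467) + T/T = -709*(-1/467) + 1 = 709/467 + 1 = 1176/467)
E(D, J) = -219 - J (E(D, J) = 2 - (17*13 + J) = 2 - (221 + J) = 2 + (-221 - J) = -219 - J)
sqrt(E(-556, 1388) + G(920, 1133)) = sqrt((-219 - 1*1388) + 1176/467) = sqrt((-219 - 1388) + 1176/467) = sqrt(-1607 + 1176/467) = sqrt(-749293/467) = I*sqrt(349919831)/467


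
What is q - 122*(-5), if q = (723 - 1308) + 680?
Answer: 705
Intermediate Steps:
q = 95 (q = -585 + 680 = 95)
q - 122*(-5) = 95 - 122*(-5) = 95 - 61*(-10) = 95 + 610 = 705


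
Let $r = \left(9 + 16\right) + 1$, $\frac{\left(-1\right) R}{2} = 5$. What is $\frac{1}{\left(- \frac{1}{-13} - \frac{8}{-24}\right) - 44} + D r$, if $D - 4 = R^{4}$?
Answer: $\frac{442176761}{1700} \approx 2.601 \cdot 10^{5}$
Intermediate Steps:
$R = -10$ ($R = \left(-2\right) 5 = -10$)
$r = 26$ ($r = 25 + 1 = 26$)
$D = 10004$ ($D = 4 + \left(-10\right)^{4} = 4 + 10000 = 10004$)
$\frac{1}{\left(- \frac{1}{-13} - \frac{8}{-24}\right) - 44} + D r = \frac{1}{\left(- \frac{1}{-13} - \frac{8}{-24}\right) - 44} + 10004 \cdot 26 = \frac{1}{\left(\left(-1\right) \left(- \frac{1}{13}\right) - - \frac{1}{3}\right) - 44} + 260104 = \frac{1}{\left(\frac{1}{13} + \frac{1}{3}\right) - 44} + 260104 = \frac{1}{\frac{16}{39} - 44} + 260104 = \frac{1}{- \frac{1700}{39}} + 260104 = - \frac{39}{1700} + 260104 = \frac{442176761}{1700}$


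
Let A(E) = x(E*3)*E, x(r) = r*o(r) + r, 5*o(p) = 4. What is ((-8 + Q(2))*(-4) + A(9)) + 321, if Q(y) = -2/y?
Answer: 3972/5 ≈ 794.40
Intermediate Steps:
o(p) = ⅘ (o(p) = (⅕)*4 = ⅘)
x(r) = 9*r/5 (x(r) = r*(⅘) + r = 4*r/5 + r = 9*r/5)
A(E) = 27*E²/5 (A(E) = (9*(E*3)/5)*E = (9*(3*E)/5)*E = (27*E/5)*E = 27*E²/5)
((-8 + Q(2))*(-4) + A(9)) + 321 = ((-8 - 2/2)*(-4) + (27/5)*9²) + 321 = ((-8 - 2*½)*(-4) + (27/5)*81) + 321 = ((-8 - 1)*(-4) + 2187/5) + 321 = (-9*(-4) + 2187/5) + 321 = (36 + 2187/5) + 321 = 2367/5 + 321 = 3972/5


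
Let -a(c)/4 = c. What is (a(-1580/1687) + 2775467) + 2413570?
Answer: 8753911739/1687 ≈ 5.1890e+6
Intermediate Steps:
a(c) = -4*c
(a(-1580/1687) + 2775467) + 2413570 = (-(-6320)/1687 + 2775467) + 2413570 = (-4*(-1580/1687) + 2775467) + 2413570 = (6320/1687 + 2775467) + 2413570 = 4682219149/1687 + 2413570 = 8753911739/1687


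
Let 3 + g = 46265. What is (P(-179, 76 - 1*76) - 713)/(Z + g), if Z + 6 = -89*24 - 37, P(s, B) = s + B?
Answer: -892/44083 ≈ -0.020235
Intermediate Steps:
P(s, B) = B + s
Z = -2179 (Z = -6 + (-89*24 - 37) = -6 + (-2136 - 37) = -6 - 2173 = -2179)
g = 46262 (g = -3 + 46265 = 46262)
(P(-179, 76 - 1*76) - 713)/(Z + g) = (((76 - 1*76) - 179) - 713)/(-2179 + 46262) = (((76 - 76) - 179) - 713)/44083 = ((0 - 179) - 713)*(1/44083) = (-179 - 713)*(1/44083) = -892*1/44083 = -892/44083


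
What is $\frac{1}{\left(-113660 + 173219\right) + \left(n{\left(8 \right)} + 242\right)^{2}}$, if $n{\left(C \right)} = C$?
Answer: $\frac{1}{122059} \approx 8.1928 \cdot 10^{-6}$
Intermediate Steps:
$\frac{1}{\left(-113660 + 173219\right) + \left(n{\left(8 \right)} + 242\right)^{2}} = \frac{1}{\left(-113660 + 173219\right) + \left(8 + 242\right)^{2}} = \frac{1}{59559 + 250^{2}} = \frac{1}{59559 + 62500} = \frac{1}{122059}$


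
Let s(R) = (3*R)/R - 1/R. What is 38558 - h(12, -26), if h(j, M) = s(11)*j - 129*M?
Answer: 386860/11 ≈ 35169.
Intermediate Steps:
s(R) = 3 - 1/R
h(j, M) = -129*M + 32*j/11 (h(j, M) = (3 - 1/11)*j - 129*M = 32*j/11 - 129*M = -129*M + 32*j/11)
38558 - h(12, -26) = 38558 - (-129*(-26) + (32/11)*12) = 38558 - (3354 + 384/11) = 38558 - 1*37278/11 = 38558 - 37278/11 = 386860/11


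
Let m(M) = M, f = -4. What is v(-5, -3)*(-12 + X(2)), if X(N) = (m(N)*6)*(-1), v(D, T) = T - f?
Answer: -24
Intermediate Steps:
v(D, T) = 4 + T (v(D, T) = T - 1*(-4) = T + 4 = 4 + T)
X(N) = -6*N (X(N) = (N*6)*(-1) = (6*N)*(-1) = -6*N)
v(-5, -3)*(-12 + X(2)) = (4 - 3)*(-12 - 6*2) = 1*(-12 - 12) = 1*(-24) = -24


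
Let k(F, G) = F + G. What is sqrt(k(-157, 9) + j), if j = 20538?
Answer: sqrt(20390) ≈ 142.79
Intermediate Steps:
sqrt(k(-157, 9) + j) = sqrt((-157 + 9) + 20538) = sqrt(-148 + 20538) = sqrt(20390)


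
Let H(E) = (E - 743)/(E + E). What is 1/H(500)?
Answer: -1000/243 ≈ -4.1152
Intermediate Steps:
H(E) = (-743 + E)/(2*E) (H(E) = (-743 + E)/((2*E)) = (-743 + E)*(1/(2*E)) = (-743 + E)/(2*E))
1/H(500) = 1/((1/2)*(-743 + 500)/500) = 1/((1/2)*(1/500)*(-243)) = 1/(-243/1000) = -1000/243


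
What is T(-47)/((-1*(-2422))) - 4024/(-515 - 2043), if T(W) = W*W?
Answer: 7698375/3097738 ≈ 2.4852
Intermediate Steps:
T(W) = W²
T(-47)/((-1*(-2422))) - 4024/(-515 - 2043) = (-47)²/((-1*(-2422))) - 4024/(-515 - 2043) = 2209/2422 - 4024/(-2558) = 2209*(1/2422) - 4024*(-1/2558) = 2209/2422 + 2012/1279 = 7698375/3097738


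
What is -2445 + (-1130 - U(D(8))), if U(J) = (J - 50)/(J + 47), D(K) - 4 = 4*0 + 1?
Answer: -185855/52 ≈ -3574.1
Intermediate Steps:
D(K) = 5 (D(K) = 4 + (4*0 + 1) = 4 + (0 + 1) = 4 + 1 = 5)
U(J) = (-50 + J)/(47 + J)
-2445 + (-1130 - U(D(8))) = -2445 + (-1130 - (-50 + 5)/(47 + 5)) = -2445 + (-1130 - (-45)/52) = -2445 + (-1130 - 1*(-45/52)) = -2445 + (-1130 + 45/52) = -2445 - 58715/52 = -185855/52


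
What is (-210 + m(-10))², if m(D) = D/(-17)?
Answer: 12673600/289 ≈ 43853.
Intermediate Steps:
m(D) = -D/17 (m(D) = D*(-1/17) = -D/17)
(-210 + m(-10))² = (-210 - 1/17*(-10))² = (-210 + 10/17)² = (-3560/17)² = 12673600/289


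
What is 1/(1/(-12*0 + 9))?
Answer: 9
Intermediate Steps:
1/(1/(-12*0 + 9)) = 1/(1/(0 + 9)) = 1/(1/9) = 9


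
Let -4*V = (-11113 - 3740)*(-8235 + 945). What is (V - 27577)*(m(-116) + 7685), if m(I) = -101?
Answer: -205504933488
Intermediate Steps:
V = -54139185/2 (V = -(-11113 - 3740)*(-8235 + 945)/4 = -(-14853)*(-7290)/4 = -1/4*108278370 = -54139185/2 ≈ -2.7070e+7)
(V - 27577)*(m(-116) + 7685) = (-54139185/2 - 27577)*(-101 + 7685) = -54194339/2*7584 = -205504933488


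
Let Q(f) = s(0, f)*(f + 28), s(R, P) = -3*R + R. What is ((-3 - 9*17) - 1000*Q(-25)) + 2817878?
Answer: 2817722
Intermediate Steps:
s(R, P) = -2*R
Q(f) = 0 (Q(f) = (-2*0)*(f + 28) = 0*(28 + f) = 0)
((-3 - 9*17) - 1000*Q(-25)) + 2817878 = ((-3 - 9*17) - 1000*0) + 2817878 = ((-3 - 153) + 0) + 2817878 = (-156 + 0) + 2817878 = -156 + 2817878 = 2817722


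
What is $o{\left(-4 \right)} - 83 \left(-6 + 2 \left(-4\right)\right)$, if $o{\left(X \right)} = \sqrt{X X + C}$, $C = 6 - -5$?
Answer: $1162 + 3 \sqrt{3} \approx 1167.2$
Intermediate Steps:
$C = 11$ ($C = 6 + 5 = 11$)
$o{\left(X \right)} = \sqrt{11 + X^{2}}$ ($o{\left(X \right)} = \sqrt{X X + 11} = \sqrt{X^{2} + 11} = \sqrt{11 + X^{2}}$)
$o{\left(-4 \right)} - 83 \left(-6 + 2 \left(-4\right)\right) = \sqrt{11 + \left(-4\right)^{2}} - 83 \left(-6 + 2 \left(-4\right)\right) = \sqrt{11 + 16} - 83 \left(-6 - 8\right) = \sqrt{27} - -1162 = 3 \sqrt{3} + 1162 = 1162 + 3 \sqrt{3}$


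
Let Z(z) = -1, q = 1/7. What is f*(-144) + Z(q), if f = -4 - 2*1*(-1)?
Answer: 287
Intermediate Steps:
q = ⅐ ≈ 0.14286
f = -2 (f = -4 - 2*(-1) = -4 - 1*(-2) = -4 + 2 = -2)
f*(-144) + Z(q) = -2*(-144) - 1 = 288 - 1 = 287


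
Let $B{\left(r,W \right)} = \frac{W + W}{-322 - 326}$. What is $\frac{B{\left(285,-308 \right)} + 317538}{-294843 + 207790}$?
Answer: $- \frac{25720655}{7051293} \approx -3.6477$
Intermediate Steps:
$B{\left(r,W \right)} = - \frac{W}{324}$ ($B{\left(r,W \right)} = \frac{2 W}{-648} = 2 W \left(- \frac{1}{648}\right) = - \frac{W}{324}$)
$\frac{B{\left(285,-308 \right)} + 317538}{-294843 + 207790} = \frac{\left(- \frac{1}{324}\right) \left(-308\right) + 317538}{-294843 + 207790} = \frac{\frac{77}{81} + 317538}{-87053} = \frac{25720655}{81} \left(- \frac{1}{87053}\right) = - \frac{25720655}{7051293}$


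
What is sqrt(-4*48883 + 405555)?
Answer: sqrt(210023) ≈ 458.28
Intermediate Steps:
sqrt(-4*48883 + 405555) = sqrt(-195532 + 405555) = sqrt(210023)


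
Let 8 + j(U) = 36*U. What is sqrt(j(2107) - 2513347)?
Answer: I*sqrt(2437503) ≈ 1561.3*I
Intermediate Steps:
j(U) = -8 + 36*U
sqrt(j(2107) - 2513347) = sqrt((-8 + 36*2107) - 2513347) = sqrt((-8 + 75852) - 2513347) = sqrt(75844 - 2513347) = sqrt(-2437503) = I*sqrt(2437503)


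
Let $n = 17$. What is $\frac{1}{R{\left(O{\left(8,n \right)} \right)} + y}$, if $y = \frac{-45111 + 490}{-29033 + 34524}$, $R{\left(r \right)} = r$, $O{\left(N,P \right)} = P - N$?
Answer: $\frac{5491}{4798} \approx 1.1444$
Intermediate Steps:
$y = - \frac{44621}{5491} \approx -8.1262$
$\frac{1}{R{\left(O{\left(8,n \right)} \right)} + y} = \frac{1}{\left(17 - 8\right) - \frac{44621}{5491}} = \frac{1}{9 - \frac{44621}{5491}} = \frac{1}{\frac{4798}{5491}} = \frac{5491}{4798}$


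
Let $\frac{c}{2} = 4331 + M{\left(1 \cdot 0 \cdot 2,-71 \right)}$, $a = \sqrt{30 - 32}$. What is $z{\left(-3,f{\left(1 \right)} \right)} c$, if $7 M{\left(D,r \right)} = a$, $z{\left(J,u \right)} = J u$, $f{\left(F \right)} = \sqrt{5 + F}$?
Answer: $\frac{6 \sqrt{6} \left(-30317 - i \sqrt{2}\right)}{7} \approx -63652.0 - 2.9692 i$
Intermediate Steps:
$a = i \sqrt{2}$ ($a = \sqrt{-2} = i \sqrt{2} \approx 1.4142 i$)
$M{\left(D,r \right)} = \frac{i \sqrt{2}}{7}$
$c = 8662 + \frac{2 i \sqrt{2}}{7}$ ($c = 2 \left(4331 + \frac{i \sqrt{2}}{7}\right) = 8662 + \frac{2 i \sqrt{2}}{7} \approx 8662.0 + 0.40406 i$)
$z{\left(-3,f{\left(1 \right)} \right)} c = - 3 \sqrt{5 + 1} \left(8662 + \frac{2 i \sqrt{2}}{7}\right) = - 3 \sqrt{6} \left(8662 + \frac{2 i \sqrt{2}}{7}\right)$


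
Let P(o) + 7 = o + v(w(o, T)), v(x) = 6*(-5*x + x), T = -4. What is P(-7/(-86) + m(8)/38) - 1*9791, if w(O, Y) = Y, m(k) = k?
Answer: -15852591/1634 ≈ -9701.7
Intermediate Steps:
v(x) = -24*x (v(x) = 6*(-4*x) = -24*x)
P(o) = 89 + o (P(o) = -7 + (o - 24*(-4)) = -7 + (o + 96) = -7 + (96 + o) = 89 + o)
P(-7/(-86) + m(8)/38) - 1*9791 = (89 + (-7/(-86) + 8/38)) - 1*9791 = (89 + (-7*(-1/86) + 8*(1/38))) - 9791 = (89 + (7/86 + 4/19)) - 9791 = (89 + 477/1634) - 9791 = 145903/1634 - 9791 = -15852591/1634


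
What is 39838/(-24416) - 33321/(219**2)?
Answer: -454039309/195169296 ≈ -2.3264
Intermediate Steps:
39838/(-24416) - 33321/(219**2) = 39838*(-1/24416) - 33321/47961 = -19919/12208 - 33321*1/47961 = -19919/12208 - 11107/15987 = -454039309/195169296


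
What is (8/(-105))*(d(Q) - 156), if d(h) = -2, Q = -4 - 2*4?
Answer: 1264/105 ≈ 12.038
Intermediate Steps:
Q = -12 (Q = -4 - 8 = -12)
(8/(-105))*(d(Q) - 156) = (8/(-105))*(-2 - 156) = (8*(-1/105))*(-158) = -8/105*(-158) = 1264/105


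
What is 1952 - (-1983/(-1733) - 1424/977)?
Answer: 3305541633/1693141 ≈ 1952.3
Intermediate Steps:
1952 - (-1983/(-1733) - 1424/977) = 1952 - (-1983*(-1/1733) - 1424*1/977) = 1952 - (1983/1733 - 1424/977) = 1952 - 1*(-530401/1693141) = 1952 + 530401/1693141 = 3305541633/1693141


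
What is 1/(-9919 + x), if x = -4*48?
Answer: -1/10111 ≈ -9.8902e-5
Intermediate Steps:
x = -192
1/(-9919 + x) = 1/(-9919 - 192) = 1/(-10111) = -1/10111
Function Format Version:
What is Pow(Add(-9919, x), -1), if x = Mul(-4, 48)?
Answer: Rational(-1, 10111) ≈ -9.8902e-5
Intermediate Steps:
x = -192
Pow(Add(-9919, x), -1) = Pow(Add(-9919, -192), -1) = Pow(-10111, -1) = Rational(-1, 10111)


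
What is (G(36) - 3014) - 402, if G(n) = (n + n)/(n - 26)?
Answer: -17044/5 ≈ -3408.8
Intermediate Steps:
G(n) = 2*n/(-26 + n) (G(n) = (2*n)/(-26 + n) = 2*n/(-26 + n))
(G(36) - 3014) - 402 = (2*36/(-26 + 36) - 3014) - 402 = (2*36/10 - 3014) - 402 = (2*36*(1/10) - 3014) - 402 = (36/5 - 3014) - 402 = -15034/5 - 402 = -17044/5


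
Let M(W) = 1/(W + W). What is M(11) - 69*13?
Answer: -19733/22 ≈ -896.95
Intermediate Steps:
M(W) = 1/(2*W)
M(11) - 69*13 = (½)/11 - 69*13 = (½)*(1/11) - 897 = 1/22 - 897 = -19733/22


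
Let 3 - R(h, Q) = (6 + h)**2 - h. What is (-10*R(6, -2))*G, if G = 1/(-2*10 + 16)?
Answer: -675/2 ≈ -337.50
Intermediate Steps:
G = -1/4 (G = 1/(-20 + 16) = 1/(-4) = -1/4 ≈ -0.25000)
R(h, Q) = 3 + h - (6 + h)**2 (R(h, Q) = 3 - ((6 + h)**2 - h) = 3 + (h - (6 + h)**2) = 3 + h - (6 + h)**2)
(-10*R(6, -2))*G = -10*(3 + 6 - (6 + 6)**2)*(-1/4) = -10*(3 + 6 - 1*12**2)*(-1/4) = -10*(3 + 6 - 1*144)*(-1/4) = -10*(3 + 6 - 144)*(-1/4) = -10*(-135)*(-1/4) = 1350*(-1/4) = -675/2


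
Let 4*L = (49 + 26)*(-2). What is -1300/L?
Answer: 104/3 ≈ 34.667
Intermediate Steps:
L = -75/2 (L = ((49 + 26)*(-2))/4 = (75*(-2))/4 = (1/4)*(-150) = -75/2 ≈ -37.500)
-1300/L = -1300/(-75/2) = -1300*(-2/75) = 104/3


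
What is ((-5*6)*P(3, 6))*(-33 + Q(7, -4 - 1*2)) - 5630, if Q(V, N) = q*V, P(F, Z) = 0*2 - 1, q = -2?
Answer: -7040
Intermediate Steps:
P(F, Z) = -1 (P(F, Z) = 0 - 1 = -1)
Q(V, N) = -2*V
((-5*6)*P(3, 6))*(-33 + Q(7, -4 - 1*2)) - 5630 = (-5*6*(-1))*(-33 - 2*7) - 5630 = (-30*(-1))*(-33 - 14) - 5630 = 30*(-47) - 5630 = -1410 - 5630 = -7040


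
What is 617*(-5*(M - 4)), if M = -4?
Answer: 24680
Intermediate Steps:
617*(-5*(M - 4)) = 617*(-5*(-4 - 4)) = 617*(-5*(-8)) = 617*40 = 24680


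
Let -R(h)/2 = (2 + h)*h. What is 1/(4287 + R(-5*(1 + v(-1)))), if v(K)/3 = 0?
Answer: 1/4257 ≈ 0.00023491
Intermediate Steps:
v(K) = 0 (v(K) = 3*0 = 0)
R(h) = -2*h*(2 + h) (R(h) = -2*(2 + h)*h = -2*h*(2 + h))
1/(4287 + R(-5*(1 + v(-1)))) = 1/(4287 - 2*(-5*(1 + 0))*(2 - 5*(1 + 0))) = 1/(4287 - 2*(-5*1)*(2 - 5*1)) = 1/(4287 - 2*(-5)*(2 - 5)) = 1/(4287 - 2*(-5)*(-3)) = 1/(4287 - 30) = 1/4257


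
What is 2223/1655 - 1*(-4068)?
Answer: 6734763/1655 ≈ 4069.3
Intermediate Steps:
2223/1655 - 1*(-4068) = 2223*(1/1655) + 4068 = 2223/1655 + 4068 = 6734763/1655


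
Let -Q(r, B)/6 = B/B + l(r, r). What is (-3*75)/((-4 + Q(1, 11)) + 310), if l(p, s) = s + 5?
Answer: -75/88 ≈ -0.85227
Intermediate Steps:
l(p, s) = 5 + s
Q(r, B) = -36 - 6*r (Q(r, B) = -6*(B/B + (5 + r)) = -6*(1 + (5 + r)) = -6*(6 + r) = -36 - 6*r)
(-3*75)/((-4 + Q(1, 11)) + 310) = (-3*75)/((-4 + (-36 - 6*1)) + 310) = -225/((-4 + (-36 - 6)) + 310) = -225/((-4 - 42) + 310) = -225/(-46 + 310) = -225/264 = -225*1/264 = -75/88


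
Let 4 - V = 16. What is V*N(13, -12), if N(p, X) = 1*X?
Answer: 144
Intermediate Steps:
N(p, X) = X
V = -12 (V = 4 - 1*16 = 4 - 16 = -12)
V*N(13, -12) = -12*(-12) = 144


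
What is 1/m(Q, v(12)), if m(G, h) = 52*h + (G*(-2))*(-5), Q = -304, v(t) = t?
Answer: -1/2416 ≈ -0.00041391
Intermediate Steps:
m(G, h) = 10*G + 52*h (m(G, h) = 52*h - 2*G*(-5) = 52*h + 10*G = 10*G + 52*h)
1/m(Q, v(12)) = 1/(10*(-304) + 52*12) = 1/(-3040 + 624) = 1/(-2416) = -1/2416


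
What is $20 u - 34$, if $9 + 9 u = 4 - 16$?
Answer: $- \frac{242}{3} \approx -80.667$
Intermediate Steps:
$u = - \frac{7}{3}$ ($u = -1 + \frac{4 - 16}{9} = -1 + \frac{1}{9} \left(-12\right) = -1 - \frac{4}{3} = - \frac{7}{3} \approx -2.3333$)
$20 u - 34 = 20 \left(- \frac{7}{3}\right) - 34 = - \frac{140}{3} - 34 = - \frac{242}{3}$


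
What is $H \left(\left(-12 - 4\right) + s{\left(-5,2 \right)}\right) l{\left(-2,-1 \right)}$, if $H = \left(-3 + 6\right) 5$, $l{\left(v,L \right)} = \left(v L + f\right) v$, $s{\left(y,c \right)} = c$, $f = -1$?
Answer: $420$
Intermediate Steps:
$l{\left(v,L \right)} = v \left(-1 + L v\right)$ ($l{\left(v,L \right)} = \left(v L - 1\right) v = \left(L v - 1\right) v = \left(-1 + L v\right) v = v \left(-1 + L v\right)$)
$H = 15$ ($H = 3 \cdot 5 = 15$)
$H \left(\left(-12 - 4\right) + s{\left(-5,2 \right)}\right) l{\left(-2,-1 \right)} = 15 \left(\left(-12 - 4\right) + 2\right) \left(- 2 \left(-1 - -2\right)\right) = 15 \left(-16 + 2\right) \left(- 2 \left(-1 + 2\right)\right) = 15 \left(-14\right) \left(\left(-2\right) 1\right) = \left(-210\right) \left(-2\right) = 420$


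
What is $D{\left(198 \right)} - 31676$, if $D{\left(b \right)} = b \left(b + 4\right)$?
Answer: $8320$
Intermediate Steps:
$D{\left(b \right)} = b \left(4 + b\right)$
$D{\left(198 \right)} - 31676 = 198 \left(4 + 198\right) - 31676 = 198 \cdot 202 - 31676 = 39996 - 31676 = 8320$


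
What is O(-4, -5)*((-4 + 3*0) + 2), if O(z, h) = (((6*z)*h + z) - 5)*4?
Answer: -888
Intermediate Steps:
O(z, h) = -20 + 4*z + 24*h*z (O(z, h) = ((6*h*z + z) - 5)*4 = ((z + 6*h*z) - 5)*4 = (-5 + z + 6*h*z)*4 = -20 + 4*z + 24*h*z)
O(-4, -5)*((-4 + 3*0) + 2) = (-20 + 4*(-4) + 24*(-5)*(-4))*((-4 + 3*0) + 2) = (-20 - 16 + 480)*((-4 + 0) + 2) = 444*(-4 + 2) = 444*(-2) = -888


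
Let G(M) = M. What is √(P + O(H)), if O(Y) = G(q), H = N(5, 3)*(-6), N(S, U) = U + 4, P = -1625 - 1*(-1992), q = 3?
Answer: √370 ≈ 19.235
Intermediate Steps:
P = 367 (P = -1625 + 1992 = 367)
N(S, U) = 4 + U
H = -42 (H = (4 + 3)*(-6) = 7*(-6) = -42)
O(Y) = 3
√(P + O(H)) = √(367 + 3) = √370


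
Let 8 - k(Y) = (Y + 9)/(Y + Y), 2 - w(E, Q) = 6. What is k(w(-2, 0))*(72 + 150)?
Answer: 7659/4 ≈ 1914.8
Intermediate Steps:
w(E, Q) = -4 (w(E, Q) = 2 - 1*6 = 2 - 6 = -4)
k(Y) = 8 - (9 + Y)/(2*Y) (k(Y) = 8 - (Y + 9)/(Y + Y) = 8 - (9 + Y)/(2*Y))
k(w(-2, 0))*(72 + 150) = ((3/2)*(-3 + 5*(-4))/(-4))*(72 + 150) = ((3/2)*(-¼)*(-3 - 20))*222 = ((3/2)*(-¼)*(-23))*222 = (69/8)*222 = 7659/4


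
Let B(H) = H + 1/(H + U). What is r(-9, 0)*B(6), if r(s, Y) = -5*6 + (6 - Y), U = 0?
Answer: -148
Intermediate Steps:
r(s, Y) = -24 - Y (r(s, Y) = -30 + (6 - Y) = -24 - Y)
B(H) = H + 1/H (B(H) = H + 1/(H + 0) = H + 1/H)
r(-9, 0)*B(6) = (-24 - 1*0)*(6 + 1/6) = (-24 + 0)*(6 + ⅙) = -24*37/6 = -148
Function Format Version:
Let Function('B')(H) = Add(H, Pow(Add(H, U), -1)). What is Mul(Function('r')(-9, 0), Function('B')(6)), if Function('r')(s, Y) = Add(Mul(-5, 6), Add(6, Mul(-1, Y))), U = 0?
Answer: -148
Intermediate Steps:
Function('r')(s, Y) = Add(-24, Mul(-1, Y)) (Function('r')(s, Y) = Add(-30, Add(6, Mul(-1, Y))) = Add(-24, Mul(-1, Y)))
Function('B')(H) = Add(H, Pow(H, -1)) (Function('B')(H) = Add(H, Pow(Add(H, 0), -1)) = Add(H, Pow(H, -1)))
Mul(Function('r')(-9, 0), Function('B')(6)) = Mul(Add(-24, Mul(-1, 0)), Add(6, Pow(6, -1))) = Mul(Add(-24, 0), Add(6, Rational(1, 6))) = Mul(-24, Rational(37, 6)) = -148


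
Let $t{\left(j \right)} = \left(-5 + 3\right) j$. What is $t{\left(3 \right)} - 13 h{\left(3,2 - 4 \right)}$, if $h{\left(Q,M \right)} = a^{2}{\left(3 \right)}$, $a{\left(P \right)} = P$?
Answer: $-123$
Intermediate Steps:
$t{\left(j \right)} = - 2 j$
$h{\left(Q,M \right)} = 9$ ($h{\left(Q,M \right)} = 3^{2} = 9$)
$t{\left(3 \right)} - 13 h{\left(3,2 - 4 \right)} = \left(-2\right) 3 - 117 = -6 - 117 = -123$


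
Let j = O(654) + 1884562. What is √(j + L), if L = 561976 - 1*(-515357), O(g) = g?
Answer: √2962549 ≈ 1721.2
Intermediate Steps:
L = 1077333 (L = 561976 + 515357 = 1077333)
j = 1885216 (j = 654 + 1884562 = 1885216)
√(j + L) = √(1885216 + 1077333) = √2962549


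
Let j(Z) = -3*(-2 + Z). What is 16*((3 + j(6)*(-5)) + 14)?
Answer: 1232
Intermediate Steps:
j(Z) = 6 - 3*Z
16*((3 + j(6)*(-5)) + 14) = 16*((3 + (6 - 3*6)*(-5)) + 14) = 16*((3 + (6 - 18)*(-5)) + 14) = 16*((3 - 12*(-5)) + 14) = 16*((3 + 60) + 14) = 16*(63 + 14) = 16*77 = 1232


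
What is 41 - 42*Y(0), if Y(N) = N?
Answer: 41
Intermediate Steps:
41 - 42*Y(0) = 41 - 42*0 = 41 + 0 = 41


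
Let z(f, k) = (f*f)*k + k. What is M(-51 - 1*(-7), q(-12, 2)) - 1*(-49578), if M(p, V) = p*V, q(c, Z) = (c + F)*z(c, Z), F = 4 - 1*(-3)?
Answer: 113378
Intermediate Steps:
F = 7 (F = 4 + 3 = 7)
z(f, k) = k + k*f**2 (z(f, k) = f**2*k + k = k*f**2 + k = k + k*f**2)
q(c, Z) = Z*(1 + c**2)*(7 + c) (q(c, Z) = (c + 7)*(Z*(1 + c**2)) = (7 + c)*(Z*(1 + c**2)) = Z*(1 + c**2)*(7 + c))
M(p, V) = V*p
M(-51 - 1*(-7), q(-12, 2)) - 1*(-49578) = (2*(1 + (-12)**2)*(7 - 12))*(-51 - 1*(-7)) - 1*(-49578) = (2*(1 + 144)*(-5))*(-51 + 7) + 49578 = (2*145*(-5))*(-44) + 49578 = -1450*(-44) + 49578 = 63800 + 49578 = 113378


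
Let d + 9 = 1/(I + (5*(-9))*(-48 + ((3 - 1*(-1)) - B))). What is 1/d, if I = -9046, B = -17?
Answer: -7831/70480 ≈ -0.11111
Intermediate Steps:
d = -70480/7831 (d = -9 + 1/(-9046 + (5*(-9))*(-48 + ((3 - 1*(-1)) - 1*(-17)))) = -9 + 1/(-9046 - 45*(-48 + ((3 + 1) + 17))) = -9 + 1/(-9046 - 45*(-48 + (4 + 17))) = -9 + 1/(-9046 - 45*(-48 + 21)) = -9 + 1/(-9046 - 45*(-27)) = -9 + 1/(-9046 + 1215) = -9 + 1/(-7831) = -9 - 1/7831 = -70480/7831 ≈ -9.0001)
1/d = 1/(-70480/7831) = -7831/70480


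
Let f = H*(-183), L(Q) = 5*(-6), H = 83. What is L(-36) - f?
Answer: 15159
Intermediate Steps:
L(Q) = -30
f = -15189 (f = 83*(-183) = -15189)
L(-36) - f = -30 - 1*(-15189) = -30 + 15189 = 15159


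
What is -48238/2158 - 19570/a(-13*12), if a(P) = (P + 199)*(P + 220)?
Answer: -43745759/1484704 ≈ -29.464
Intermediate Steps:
a(P) = (199 + P)*(220 + P)
-48238/2158 - 19570/a(-13*12) = -48238/2158 - 19570/(43780 + (-13*12)**2 + 419*(-13*12)) = -48238*1/2158 - 19570/(43780 + (-156)**2 + 419*(-156)) = -24119/1079 - 19570/(43780 + 24336 - 65364) = -24119/1079 - 19570/2752 = -24119/1079 - 19570*1/2752 = -24119/1079 - 9785/1376 = -43745759/1484704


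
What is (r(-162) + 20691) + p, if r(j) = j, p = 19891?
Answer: 40420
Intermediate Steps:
(r(-162) + 20691) + p = (-162 + 20691) + 19891 = 20529 + 19891 = 40420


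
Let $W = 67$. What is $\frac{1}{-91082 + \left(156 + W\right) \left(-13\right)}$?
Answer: $- \frac{1}{93981} \approx -1.064 \cdot 10^{-5}$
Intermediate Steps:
$\frac{1}{-91082 + \left(156 + W\right) \left(-13\right)} = \frac{1}{-91082 + \left(156 + 67\right) \left(-13\right)} = \frac{1}{-91082 + 223 \left(-13\right)} = \frac{1}{-91082 - 2899} = \frac{1}{-93981} = - \frac{1}{93981}$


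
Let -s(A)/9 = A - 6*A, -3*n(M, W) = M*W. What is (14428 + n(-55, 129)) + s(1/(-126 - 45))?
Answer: 319062/19 ≈ 16793.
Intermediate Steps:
n(M, W) = -M*W/3
s(A) = 45*A (s(A) = -9*(A - 6*A) = -(-45)*A = 45*A)
(14428 + n(-55, 129)) + s(1/(-126 - 45)) = (14428 - ⅓*(-55)*129) + 45/(-126 - 45) = (14428 + 2365) + 45/(-171) = 16793 + 45*(-1/171) = 16793 - 5/19 = 319062/19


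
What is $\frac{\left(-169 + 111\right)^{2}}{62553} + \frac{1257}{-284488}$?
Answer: $\frac{30289259}{613640616} \approx 0.04936$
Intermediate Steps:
$\frac{\left(-169 + 111\right)^{2}}{62553} + \frac{1257}{-284488} = \left(-58\right)^{2} \cdot \frac{1}{62553} + 1257 \left(- \frac{1}{284488}\right) = 3364 \cdot \frac{1}{62553} - \frac{1257}{284488} = \frac{116}{2157} - \frac{1257}{284488} = \frac{30289259}{613640616}$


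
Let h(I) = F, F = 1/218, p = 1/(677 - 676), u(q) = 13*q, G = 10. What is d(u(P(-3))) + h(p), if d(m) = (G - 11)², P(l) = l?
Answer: 219/218 ≈ 1.0046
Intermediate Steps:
p = 1 (p = 1/1 = 1)
d(m) = 1 (d(m) = (10 - 11)² = (-1)² = 1)
F = 1/218 ≈ 0.0045872
h(I) = 1/218
d(u(P(-3))) + h(p) = 1 + 1/218 = 219/218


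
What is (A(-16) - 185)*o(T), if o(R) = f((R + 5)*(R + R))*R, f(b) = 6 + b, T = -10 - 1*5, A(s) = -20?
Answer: 940950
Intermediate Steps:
T = -15 (T = -10 - 5 = -15)
o(R) = R*(6 + 2*R*(5 + R)) (o(R) = (6 + (R + 5)*(R + R))*R = (6 + (5 + R)*(2*R))*R = (6 + 2*R*(5 + R))*R = R*(6 + 2*R*(5 + R)))
(A(-16) - 185)*o(T) = (-20 - 185)*(2*(-15)*(3 - 15*(5 - 15))) = -410*(-15)*(3 - 15*(-10)) = -410*(-15)*(3 + 150) = -410*(-15)*153 = -205*(-4590) = 940950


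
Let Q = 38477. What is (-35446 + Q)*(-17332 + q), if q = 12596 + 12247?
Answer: 22765841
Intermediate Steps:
q = 24843
(-35446 + Q)*(-17332 + q) = (-35446 + 38477)*(-17332 + 24843) = 3031*7511 = 22765841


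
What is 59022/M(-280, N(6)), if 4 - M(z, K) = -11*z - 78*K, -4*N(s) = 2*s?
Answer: -29511/1655 ≈ -17.831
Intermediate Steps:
N(s) = -s/2
M(z, K) = 4 + 11*z + 78*K (M(z, K) = 4 - (-11*z - 78*K) = 4 - (-78*K - 11*z) = 4 + (11*z + 78*K) = 4 + 11*z + 78*K)
59022/M(-280, N(6)) = 59022/(4 + 11*(-280) + 78*(-½*6)) = 59022/(4 - 3080 + 78*(-3)) = 59022/(4 - 3080 - 234) = 59022/(-3310) = 59022*(-1/3310) = -29511/1655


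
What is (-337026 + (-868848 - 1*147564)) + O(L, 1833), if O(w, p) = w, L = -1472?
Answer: -1354910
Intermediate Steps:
(-337026 + (-868848 - 1*147564)) + O(L, 1833) = (-337026 + (-868848 - 1*147564)) - 1472 = (-337026 + (-868848 - 147564)) - 1472 = (-337026 - 1016412) - 1472 = -1353438 - 1472 = -1354910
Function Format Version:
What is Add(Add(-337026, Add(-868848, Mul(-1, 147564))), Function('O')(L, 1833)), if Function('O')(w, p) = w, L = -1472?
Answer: -1354910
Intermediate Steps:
Add(Add(-337026, Add(-868848, Mul(-1, 147564))), Function('O')(L, 1833)) = Add(Add(-337026, Add(-868848, Mul(-1, 147564))), -1472) = Add(Add(-337026, Add(-868848, -147564)), -1472) = Add(Add(-337026, -1016412), -1472) = Add(-1353438, -1472) = -1354910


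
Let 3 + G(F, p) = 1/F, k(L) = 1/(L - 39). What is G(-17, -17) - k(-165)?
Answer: -623/204 ≈ -3.0539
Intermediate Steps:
k(L) = 1/(-39 + L)
G(F, p) = -3 + 1/F
G(-17, -17) - k(-165) = (-3 + 1/(-17)) - 1/(-39 - 165) = (-3 - 1/17) - 1/(-204) = -52/17 - 1*(-1/204) = -52/17 + 1/204 = -623/204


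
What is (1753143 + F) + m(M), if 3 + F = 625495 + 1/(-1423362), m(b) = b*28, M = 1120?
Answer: 3430295303189/1423362 ≈ 2.4100e+6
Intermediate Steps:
m(b) = 28*b
F = 890301544103/1423362 (F = -3 + (625495 + 1/(-1423362)) = -3 + (625495 - 1/1423362) = -3 + 890305814189/1423362 = 890301544103/1423362 ≈ 6.2549e+5)
(1753143 + F) + m(M) = (1753143 + 890301544103/1423362) + 28*1120 = 3385658670869/1423362 + 31360 = 3430295303189/1423362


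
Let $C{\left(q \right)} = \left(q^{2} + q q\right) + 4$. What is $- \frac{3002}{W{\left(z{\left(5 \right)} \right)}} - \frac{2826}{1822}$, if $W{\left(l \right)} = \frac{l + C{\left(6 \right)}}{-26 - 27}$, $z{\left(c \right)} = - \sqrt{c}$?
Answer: $\frac{11007708593}{5257381} + \frac{159106 \sqrt{5}}{5771} \approx 2155.4$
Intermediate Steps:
$C{\left(q \right)} = 4 + 2 q^{2}$ ($C{\left(q \right)} = \left(q^{2} + q^{2}\right) + 4 = 2 q^{2} + 4 = 4 + 2 q^{2}$)
$W{\left(l \right)} = - \frac{76}{53} - \frac{l}{53}$ ($W{\left(l \right)} = \frac{l + \left(4 + 2 \cdot 6^{2}\right)}{-26 - 27} = \frac{l + \left(4 + 2 \cdot 36\right)}{-53} = \left(l + \left(4 + 72\right)\right) \left(- \frac{1}{53}\right) = \left(l + 76\right) \left(- \frac{1}{53}\right) = \left(76 + l\right) \left(- \frac{1}{53}\right) = - \frac{76}{53} - \frac{l}{53}$)
$- \frac{3002}{W{\left(z{\left(5 \right)} \right)}} - \frac{2826}{1822} = - \frac{3002}{- \frac{76}{53} - \frac{\left(-1\right) \sqrt{5}}{53}} - \frac{2826}{1822} = - \frac{3002}{- \frac{76}{53} + \frac{\sqrt{5}}{53}} - \frac{1413}{911} = - \frac{1413}{911} - \frac{3002}{- \frac{76}{53} + \frac{\sqrt{5}}{53}}$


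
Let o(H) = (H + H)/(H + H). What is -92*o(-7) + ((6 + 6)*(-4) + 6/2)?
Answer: -137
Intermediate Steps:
o(H) = 1 (o(H) = (2*H)/((2*H)) = (2*H)*(1/(2*H)) = 1)
-92*o(-7) + ((6 + 6)*(-4) + 6/2) = -92*1 + ((6 + 6)*(-4) + 6/2) = -92 + (12*(-4) + 6*(1/2)) = -92 + (-48 + 3) = -92 - 45 = -137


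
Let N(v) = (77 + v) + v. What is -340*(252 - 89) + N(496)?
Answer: -54351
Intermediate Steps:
N(v) = 77 + 2*v
-340*(252 - 89) + N(496) = -340*(252 - 89) + (77 + 2*496) = -340*163 + (77 + 992) = -55420 + 1069 = -54351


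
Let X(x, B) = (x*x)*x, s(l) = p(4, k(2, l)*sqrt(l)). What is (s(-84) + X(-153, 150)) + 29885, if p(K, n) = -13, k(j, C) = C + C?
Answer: -3551705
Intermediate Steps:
k(j, C) = 2*C
s(l) = -13
X(x, B) = x**3 (X(x, B) = x**2*x = x**3)
(s(-84) + X(-153, 150)) + 29885 = (-13 + (-153)**3) + 29885 = (-13 - 3581577) + 29885 = -3581590 + 29885 = -3551705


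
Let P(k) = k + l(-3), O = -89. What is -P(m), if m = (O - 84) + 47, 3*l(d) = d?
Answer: 127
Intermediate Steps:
l(d) = d/3
m = -126 (m = (-89 - 84) + 47 = -173 + 47 = -126)
P(k) = -1 + k (P(k) = k + (⅓)*(-3) = k - 1 = -1 + k)
-P(m) = -(-1 - 126) = -1*(-127) = 127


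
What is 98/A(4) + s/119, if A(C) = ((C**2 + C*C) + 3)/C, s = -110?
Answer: 6114/595 ≈ 10.276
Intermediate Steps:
A(C) = (3 + 2*C**2)/C (A(C) = ((C**2 + C**2) + 3)/C = (2*C**2 + 3)/C = (3 + 2*C**2)/C)
98/A(4) + s/119 = 98/(2*4 + 3/4) - 110/119 = 98/(8 + 3*(1/4)) - 110*1/119 = 98/(8 + 3/4) - 110/119 = 98/(35/4) - 110/119 = 98*(4/35) - 110/119 = 56/5 - 110/119 = 6114/595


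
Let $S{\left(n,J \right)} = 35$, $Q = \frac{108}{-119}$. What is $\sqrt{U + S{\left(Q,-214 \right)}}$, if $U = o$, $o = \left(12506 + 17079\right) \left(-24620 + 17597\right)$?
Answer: $2 i \sqrt{51943855} \approx 14414.0 i$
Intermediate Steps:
$Q = - \frac{108}{119}$ ($Q = 108 \left(- \frac{1}{119}\right) = - \frac{108}{119} \approx -0.90756$)
$o = -207775455$ ($o = 29585 \left(-7023\right) = -207775455$)
$U = -207775455$
$\sqrt{U + S{\left(Q,-214 \right)}} = \sqrt{-207775455 + 35} = \sqrt{-207775420} = 2 i \sqrt{51943855}$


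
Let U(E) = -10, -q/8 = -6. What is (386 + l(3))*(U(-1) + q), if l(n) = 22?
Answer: 15504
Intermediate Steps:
q = 48 (q = -8*(-6) = 48)
(386 + l(3))*(U(-1) + q) = (386 + 22)*(-10 + 48) = 408*38 = 15504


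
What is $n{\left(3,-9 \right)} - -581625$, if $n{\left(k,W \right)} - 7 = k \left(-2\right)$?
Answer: $581626$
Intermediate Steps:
$n{\left(k,W \right)} = 7 - 2 k$ ($n{\left(k,W \right)} = 7 + k \left(-2\right) = 7 - 2 k$)
$n{\left(3,-9 \right)} - -581625 = \left(7 - 6\right) - -581625 = \left(7 - 6\right) + 581625 = 1 + 581625 = 581626$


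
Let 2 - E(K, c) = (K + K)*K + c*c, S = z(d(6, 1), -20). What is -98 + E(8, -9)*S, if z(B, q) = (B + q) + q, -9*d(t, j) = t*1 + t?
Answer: 8458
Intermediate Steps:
d(t, j) = -2*t/9 (d(t, j) = -(t*1 + t)/9 = -(t + t)/9 = -2*t/9)
z(B, q) = B + 2*q
S = -124/3 (S = -2/9*6 + 2*(-20) = -4/3 - 40 = -124/3 ≈ -41.333)
E(K, c) = 2 - c² - 2*K² (E(K, c) = 2 - ((K + K)*K + c*c) = 2 - ((2*K)*K + c²) = 2 - (2*K² + c²) = 2 - (c² + 2*K²) = 2 + (-c² - 2*K²) = 2 - c² - 2*K²)
-98 + E(8, -9)*S = -98 + (2 - 1*(-9)² - 2*8²)*(-124/3) = -98 + (2 - 1*81 - 2*64)*(-124/3) = -98 + (2 - 81 - 128)*(-124/3) = -98 - 207*(-124/3) = -98 + 8556 = 8458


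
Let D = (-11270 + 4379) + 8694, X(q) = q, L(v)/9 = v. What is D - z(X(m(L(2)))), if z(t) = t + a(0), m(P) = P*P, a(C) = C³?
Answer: 1479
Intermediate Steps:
L(v) = 9*v
m(P) = P²
z(t) = t (z(t) = t + 0³ = t + 0 = t)
D = 1803 (D = -6891 + 8694 = 1803)
D - z(X(m(L(2)))) = 1803 - (9*2)² = 1803 - 1*18² = 1803 - 1*324 = 1803 - 324 = 1479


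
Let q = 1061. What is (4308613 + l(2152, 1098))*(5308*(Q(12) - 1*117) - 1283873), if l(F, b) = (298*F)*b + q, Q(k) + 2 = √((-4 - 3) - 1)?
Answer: -1357058823688050 + 7520933672112*I*√2 ≈ -1.3571e+15 + 1.0636e+13*I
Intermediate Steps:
Q(k) = -2 + 2*I*√2 (Q(k) = -2 + √((-4 - 3) - 1) = -2 + √(-7 - 1) = -2 + √(-8) = -2 + 2*I*√2)
l(F, b) = 1061 + 298*F*b (l(F, b) = (298*F)*b + 1061 = 298*F*b + 1061 = 1061 + 298*F*b)
(4308613 + l(2152, 1098))*(5308*(Q(12) - 1*117) - 1283873) = (4308613 + (1061 + 298*2152*1098))*(5308*((-2 + 2*I*√2) - 1*117) - 1283873) = (4308613 + (1061 + 704143008))*(5308*((-2 + 2*I*√2) - 117) - 1283873) = (4308613 + 704144069)*(5308*(-119 + 2*I*√2) - 1283873) = 708452682*((-631652 + 10616*I*√2) - 1283873) = 708452682*(-1915525 + 10616*I*√2) = -1357058823688050 + 7520933672112*I*√2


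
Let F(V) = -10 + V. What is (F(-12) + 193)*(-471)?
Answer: -80541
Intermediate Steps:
(F(-12) + 193)*(-471) = ((-10 - 12) + 193)*(-471) = (-22 + 193)*(-471) = 171*(-471) = -80541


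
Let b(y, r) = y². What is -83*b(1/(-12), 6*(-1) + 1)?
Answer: -83/144 ≈ -0.57639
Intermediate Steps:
-83*b(1/(-12), 6*(-1) + 1) = -83*(1/(-12))² = -83*(-1/12)² = -83*1/144 = -83/144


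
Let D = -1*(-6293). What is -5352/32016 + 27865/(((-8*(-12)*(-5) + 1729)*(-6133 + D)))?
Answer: -739241/26658656 ≈ -0.027730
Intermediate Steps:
D = 6293
-5352/32016 + 27865/(((-8*(-12)*(-5) + 1729)*(-6133 + D))) = -5352/32016 + 27865/(((-8*(-12)*(-5) + 1729)*(-6133 + 6293))) = -5352*1/32016 + 27865/(((96*(-5) + 1729)*160)) = -223/1334 + 27865/(((-480 + 1729)*160)) = -223/1334 + 27865/((1249*160)) = -223/1334 + 27865/199840 = -223/1334 + 27865*(1/199840) = -223/1334 + 5573/39968 = -739241/26658656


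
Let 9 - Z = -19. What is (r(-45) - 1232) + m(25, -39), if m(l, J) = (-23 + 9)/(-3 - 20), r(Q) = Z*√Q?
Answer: -28322/23 + 84*I*√5 ≈ -1231.4 + 187.83*I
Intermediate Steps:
Z = 28 (Z = 9 - 1*(-19) = 9 + 19 = 28)
r(Q) = 28*√Q
m(l, J) = 14/23 (m(l, J) = -14/(-23) = -14*(-1/23) = 14/23)
(r(-45) - 1232) + m(25, -39) = (28*√(-45) - 1232) + 14/23 = (28*(3*I*√5) - 1232) + 14/23 = (84*I*√5 - 1232) + 14/23 = (-1232 + 84*I*√5) + 14/23 = -28322/23 + 84*I*√5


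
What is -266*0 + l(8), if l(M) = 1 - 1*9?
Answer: -8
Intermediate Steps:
l(M) = -8 (l(M) = 1 - 9 = -8)
-266*0 + l(8) = -266*0 - 8 = 0 - 8 = -8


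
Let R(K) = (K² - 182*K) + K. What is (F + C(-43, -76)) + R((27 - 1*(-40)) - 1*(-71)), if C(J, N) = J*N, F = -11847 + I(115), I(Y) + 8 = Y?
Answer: -14406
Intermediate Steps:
I(Y) = -8 + Y
R(K) = K² - 181*K
F = -11740 (F = -11847 + (-8 + 115) = -11847 + 107 = -11740)
(F + C(-43, -76)) + R((27 - 1*(-40)) - 1*(-71)) = (-11740 - 43*(-76)) + ((27 - 1*(-40)) - 1*(-71))*(-181 + ((27 - 1*(-40)) - 1*(-71))) = (-11740 + 3268) + ((27 + 40) + 71)*(-181 + ((27 + 40) + 71)) = -8472 + (67 + 71)*(-181 + (67 + 71)) = -8472 + 138*(-181 + 138) = -8472 + 138*(-43) = -8472 - 5934 = -14406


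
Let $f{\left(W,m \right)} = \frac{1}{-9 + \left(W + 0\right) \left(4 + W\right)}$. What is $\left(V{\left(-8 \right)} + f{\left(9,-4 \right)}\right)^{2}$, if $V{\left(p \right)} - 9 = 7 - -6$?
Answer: $\frac{5650129}{11664} \approx 484.41$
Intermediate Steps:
$f{\left(W,m \right)} = \frac{1}{-9 + W \left(4 + W\right)}$
$V{\left(p \right)} = 22$ ($V{\left(p \right)} = 9 + \left(7 - -6\right) = 9 + \left(7 + 6\right) = 9 + 13 = 22$)
$\left(V{\left(-8 \right)} + f{\left(9,-4 \right)}\right)^{2} = \left(22 + \frac{1}{-9 + 9^{2} + 4 \cdot 9}\right)^{2} = \left(22 + \frac{1}{-9 + 81 + 36}\right)^{2} = \left(22 + \frac{1}{108}\right)^{2} = \left(\frac{2377}{108}\right)^{2} = \frac{5650129}{11664}$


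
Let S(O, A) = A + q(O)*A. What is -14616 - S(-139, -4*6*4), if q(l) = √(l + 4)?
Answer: -14520 + 288*I*√15 ≈ -14520.0 + 1115.4*I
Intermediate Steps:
q(l) = √(4 + l)
S(O, A) = A + A*√(4 + O) (S(O, A) = A + √(4 + O)*A = A + A*√(4 + O))
-14616 - S(-139, -4*6*4) = -14616 - -4*6*4*(1 + √(4 - 139)) = -14616 - (-24*4)*(1 + √(-135)) = -14616 - (-96)*(1 + 3*I*√15) = -14616 - (-96 - 288*I*√15) = -14616 + (96 + 288*I*√15) = -14520 + 288*I*√15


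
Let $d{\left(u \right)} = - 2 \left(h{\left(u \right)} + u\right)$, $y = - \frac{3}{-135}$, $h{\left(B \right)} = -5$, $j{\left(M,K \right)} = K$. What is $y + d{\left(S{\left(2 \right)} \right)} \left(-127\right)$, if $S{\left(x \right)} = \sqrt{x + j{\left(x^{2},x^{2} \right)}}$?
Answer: $- \frac{57149}{45} + 254 \sqrt{6} \approx -647.81$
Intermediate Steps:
$y = \frac{1}{45}$ ($y = \left(-3\right) \left(- \frac{1}{135}\right) = \frac{1}{45} \approx 0.022222$)
$S{\left(x \right)} = \sqrt{x + x^{2}}$
$d{\left(u \right)} = 10 - 2 u$ ($d{\left(u \right)} = - 2 \left(-5 + u\right) = 10 - 2 u$)
$y + d{\left(S{\left(2 \right)} \right)} \left(-127\right) = \frac{1}{45} + \left(10 - 2 \sqrt{2 \left(1 + 2\right)}\right) \left(-127\right) = \frac{1}{45} + \left(10 - 2 \sqrt{2 \cdot 3}\right) \left(-127\right) = \frac{1}{45} + \left(10 - 2 \sqrt{6}\right) \left(-127\right) = \frac{1}{45} - \left(1270 - 254 \sqrt{6}\right) = - \frac{57149}{45} + 254 \sqrt{6}$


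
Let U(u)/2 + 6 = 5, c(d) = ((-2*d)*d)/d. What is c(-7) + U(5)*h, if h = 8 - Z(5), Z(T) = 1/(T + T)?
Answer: -9/5 ≈ -1.8000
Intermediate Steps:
c(d) = -2*d (c(d) = (-2*d²)/d = -2*d)
Z(T) = 1/(2*T)
U(u) = -2 (U(u) = -12 + 2*5 = -12 + 10 = -2)
h = 79/10 (h = 8 - 1/(2*5) = 8 - 1*⅒ = 8 - ⅒ = 79/10 ≈ 7.9000)
c(-7) + U(5)*h = -2*(-7) - 2*79/10 = 14 - 79/5 = -9/5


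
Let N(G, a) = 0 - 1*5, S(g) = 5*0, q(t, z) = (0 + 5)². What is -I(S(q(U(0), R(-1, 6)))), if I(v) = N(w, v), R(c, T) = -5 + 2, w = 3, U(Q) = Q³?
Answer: 5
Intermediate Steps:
R(c, T) = -3
q(t, z) = 25 (q(t, z) = 5² = 25)
S(g) = 0
N(G, a) = -5 (N(G, a) = 0 - 5 = -5)
I(v) = -5
-I(S(q(U(0), R(-1, 6)))) = -1*(-5) = 5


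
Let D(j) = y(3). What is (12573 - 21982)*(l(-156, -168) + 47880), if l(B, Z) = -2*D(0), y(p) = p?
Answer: -450446466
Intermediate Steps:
D(j) = 3
l(B, Z) = -6 (l(B, Z) = -2*3 = -6)
(12573 - 21982)*(l(-156, -168) + 47880) = (12573 - 21982)*(-6 + 47880) = -9409*47874 = -450446466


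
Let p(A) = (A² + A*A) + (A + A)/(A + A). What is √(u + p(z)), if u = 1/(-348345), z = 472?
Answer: 2*√1501867534382830/116115 ≈ 667.51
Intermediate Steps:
u = -1/348345 ≈ -2.8707e-6
p(A) = 1 + 2*A² (p(A) = (A² + A²) + (2*A)/((2*A)) = 2*A² + (2*A)*(1/(2*A)) = 2*A² + 1 = 1 + 2*A²)
√(u + p(z)) = √(-1/348345 + (1 + 2*472²)) = √(-1/348345 + (1 + 2*222784)) = √(-1/348345 + (1 + 445568)) = √(-1/348345 + 445569) = √(155211733304/348345) = 2*√1501867534382830/116115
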